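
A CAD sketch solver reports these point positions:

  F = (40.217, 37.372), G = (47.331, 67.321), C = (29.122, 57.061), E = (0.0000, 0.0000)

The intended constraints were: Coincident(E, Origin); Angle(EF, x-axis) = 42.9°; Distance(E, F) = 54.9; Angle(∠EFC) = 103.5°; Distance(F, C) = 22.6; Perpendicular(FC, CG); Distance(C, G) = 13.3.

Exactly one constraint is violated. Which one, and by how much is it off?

Distance(C, G) = 13.3 — off by 7.60.

E = (0.00, 0.00) ✓; EF at 42.90° ✓; |EF| = 54.90 ✓; ∠EFC = 103.5° ✓; |FC| = 22.60 ✓; ∠(FC, CG) = 90.00° ✓; |CG| = 20.90 ✗.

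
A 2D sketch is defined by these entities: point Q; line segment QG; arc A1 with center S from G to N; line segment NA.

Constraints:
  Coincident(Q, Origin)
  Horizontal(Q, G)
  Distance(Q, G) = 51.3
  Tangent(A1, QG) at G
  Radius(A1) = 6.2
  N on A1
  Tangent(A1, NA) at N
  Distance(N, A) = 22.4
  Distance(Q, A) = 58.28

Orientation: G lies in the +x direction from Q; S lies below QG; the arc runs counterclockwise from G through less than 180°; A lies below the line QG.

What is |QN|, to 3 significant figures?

45.9

Checks: ∠(SG, GQ) = 90.00° ✓; |SG| = 6.200 ✓; |SN| = 6.200 ✓; ∠(SN, NA) = 90.00° ✓; |NA| = 22.40 ✓; |QA| = 58.28 ✓.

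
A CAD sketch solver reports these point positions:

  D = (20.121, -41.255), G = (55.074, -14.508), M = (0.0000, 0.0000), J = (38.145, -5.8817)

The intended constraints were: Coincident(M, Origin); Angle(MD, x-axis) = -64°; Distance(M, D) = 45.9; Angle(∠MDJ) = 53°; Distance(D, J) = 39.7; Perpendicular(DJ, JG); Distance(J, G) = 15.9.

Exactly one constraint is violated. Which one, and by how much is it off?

Distance(J, G) = 15.9 — off by 3.10.

M = (0.00, 0.00) ✓; MD at -64.00° ✓; |MD| = 45.90 ✓; ∠MDJ = 53.00° ✓; |DJ| = 39.70 ✓; ∠(DJ, JG) = 90.00° ✓; |JG| = 19.00 ✗.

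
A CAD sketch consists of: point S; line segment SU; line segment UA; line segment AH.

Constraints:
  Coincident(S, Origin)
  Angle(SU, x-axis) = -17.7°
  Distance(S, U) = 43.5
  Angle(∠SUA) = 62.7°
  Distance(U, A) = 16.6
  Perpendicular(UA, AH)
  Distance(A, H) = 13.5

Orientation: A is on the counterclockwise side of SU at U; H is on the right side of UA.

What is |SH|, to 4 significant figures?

52.26

S is at the origin; SU runs at -17.7° with length 43.5, so U = 43.5·(cos -17.7°, sin -17.7°) = (41.44, -13.23). ∠SUA = 62.7°, so UA runs at -17.7° + (180° − 62.7°) = 99.60° from the x-axis; with |UA| = 16.6, A = U + 16.6·(cos 99.60°, sin 99.60°) = (38.67, 3.142). The perpendicularity gives AH at right angles to UA; with |AH| = 13.5 on the right of UA, H = A + 13.5·(0.9860, 0.1668) = (51.98, 5.393). Then |SH| = |H − S| = 52.26.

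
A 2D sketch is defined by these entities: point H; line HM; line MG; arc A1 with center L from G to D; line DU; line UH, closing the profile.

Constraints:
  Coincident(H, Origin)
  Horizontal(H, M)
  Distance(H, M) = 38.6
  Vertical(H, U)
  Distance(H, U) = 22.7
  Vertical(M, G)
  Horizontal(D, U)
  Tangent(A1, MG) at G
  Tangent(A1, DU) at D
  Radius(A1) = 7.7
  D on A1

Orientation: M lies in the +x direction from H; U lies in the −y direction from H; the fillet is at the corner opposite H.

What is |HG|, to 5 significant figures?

41.412

The virtual corner opposite H is at (38.600, -22.700). Since A1 is tangent to MG there, LG ⟂ MG and the tangent condition forces LD to be normal to DU, with radius 7.7, so the center L sits 7.7 in from both sides at L = (30.900, -15.000). That places the tangent points at G = (38.600, -15.000) on MG and D = (30.900, -22.700) on DU. Then |HG| = |G − H| = 41.412.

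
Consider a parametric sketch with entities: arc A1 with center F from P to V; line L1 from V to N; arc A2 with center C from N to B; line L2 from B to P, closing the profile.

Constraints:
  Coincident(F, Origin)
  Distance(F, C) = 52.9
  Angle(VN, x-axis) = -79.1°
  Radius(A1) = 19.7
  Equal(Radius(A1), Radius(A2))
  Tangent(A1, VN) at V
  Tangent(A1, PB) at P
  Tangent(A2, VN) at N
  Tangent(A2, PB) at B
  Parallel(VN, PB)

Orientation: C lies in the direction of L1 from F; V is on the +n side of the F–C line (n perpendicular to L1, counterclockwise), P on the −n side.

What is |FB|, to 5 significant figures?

56.449

The slot axis is L1's direction at -79.1°, so u = (cos -79.1°, sin -79.1°) = (0.18910, -0.98196) and n = (−sin -79.1°, cos -79.1°) = (0.98196, 0.18910). F is at the origin and C lies 52.9 along u from F, so C = 52.9·u = (10.003, -51.946). Tangency of A1 to both parallel lines with radius 19.7 puts V and P at F ± 19.7·n: V = (19.345, 3.7252), P = (-19.345, -3.7252). Equal radii place N and B the same way about C: N = C + 19.7·n = (29.348, -48.220), B = C − 19.7·n = (-9.3414, -55.671). Then |FB| = |B − F| = 56.449.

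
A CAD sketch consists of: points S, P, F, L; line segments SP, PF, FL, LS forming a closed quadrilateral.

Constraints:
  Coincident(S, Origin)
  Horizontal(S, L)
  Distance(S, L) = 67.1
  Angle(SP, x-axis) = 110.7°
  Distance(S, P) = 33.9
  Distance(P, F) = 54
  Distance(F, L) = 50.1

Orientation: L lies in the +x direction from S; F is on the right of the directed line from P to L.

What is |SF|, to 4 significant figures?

22.60

S is at the origin; SL is horizontal with |SL| = 67.1 and L in +x, so L = (67.1, 0). SP runs at 110.7° with |SP| = 33.9, so P = (-11.98, 31.71). F is determined by |PF| = 54.0 and |FL| = 50.1 together: it lies at the intersection of circle(P, 54.0) and circle(L, 50.1). With |PL| = 85.20, the foot of the radical line on PL is 44.98 from P and the perpendicular offset is √(54.0² − 44.98²) = 29.87. Taking the right-of-PL solution: F = (18.65, -12.76).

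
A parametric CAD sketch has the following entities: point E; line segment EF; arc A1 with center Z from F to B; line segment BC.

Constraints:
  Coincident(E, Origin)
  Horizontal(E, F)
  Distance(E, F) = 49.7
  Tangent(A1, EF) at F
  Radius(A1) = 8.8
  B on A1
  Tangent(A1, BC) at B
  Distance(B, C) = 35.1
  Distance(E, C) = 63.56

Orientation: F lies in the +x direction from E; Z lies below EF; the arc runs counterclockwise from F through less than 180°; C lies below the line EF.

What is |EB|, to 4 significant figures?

42.13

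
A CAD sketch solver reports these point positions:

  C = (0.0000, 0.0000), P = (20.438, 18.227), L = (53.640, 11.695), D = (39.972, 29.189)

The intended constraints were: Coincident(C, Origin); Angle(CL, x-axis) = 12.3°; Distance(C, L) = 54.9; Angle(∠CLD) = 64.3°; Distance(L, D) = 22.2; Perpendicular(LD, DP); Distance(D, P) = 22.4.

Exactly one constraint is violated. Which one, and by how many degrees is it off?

Perpendicular(LD, DP) — off by 8.70°.

C = (0.00, 0.00) ✓; CL at 12.30° ✓; |CL| = 54.90 ✓; ∠CLD = 64.30° ✓; |LD| = 22.20 ✓; ∠(LD, DP) = 81.30° ✗; |DP| = 22.40 ✓.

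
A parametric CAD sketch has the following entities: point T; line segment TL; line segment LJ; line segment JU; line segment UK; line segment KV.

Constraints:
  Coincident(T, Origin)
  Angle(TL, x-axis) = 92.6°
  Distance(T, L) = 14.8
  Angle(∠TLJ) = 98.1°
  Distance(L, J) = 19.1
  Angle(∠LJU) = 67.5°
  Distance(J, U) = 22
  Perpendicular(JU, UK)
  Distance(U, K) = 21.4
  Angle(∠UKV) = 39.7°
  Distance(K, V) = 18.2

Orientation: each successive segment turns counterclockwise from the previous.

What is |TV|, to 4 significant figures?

13.04

T is at the origin; TL runs at 92.6° with length 14.8, so L = (-0.6714, 14.78). ∠TLJ = 98.1° gives LJ at 174.5° from the x-axis; with |LJ| = 19.1, J = (-19.68, 16.62). ∠LJU = 67.5° gives JU at -73.00° from the x-axis; with |JU| = 22.0, U = (-13.25, -4.423). JU is perpendicular to UK, so UK runs at 17.00°; with |UK| = 21.4, K = (7.214, 1.833). ∠UKV = 39.7° gives KV at 157.3° from the x-axis; with |KV| = 18.2, V = (-9.577, 8.857). Then |TV| = |V − T| = 13.04.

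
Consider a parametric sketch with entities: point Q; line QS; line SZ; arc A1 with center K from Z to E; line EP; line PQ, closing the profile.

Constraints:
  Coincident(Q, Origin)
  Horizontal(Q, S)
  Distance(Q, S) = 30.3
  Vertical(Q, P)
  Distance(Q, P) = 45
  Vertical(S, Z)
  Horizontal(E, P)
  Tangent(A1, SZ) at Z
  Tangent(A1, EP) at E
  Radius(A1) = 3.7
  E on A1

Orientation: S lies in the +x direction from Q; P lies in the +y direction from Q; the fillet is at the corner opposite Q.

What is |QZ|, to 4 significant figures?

51.22

The virtual corner opposite Q is at (30.30, 45.00). Tangency of A1 to SZ means the radius KZ is perpendicular to SZ and since A1 is tangent to EP there, KE ⟂ EP, with radius 3.7, so the center K sits 3.7 in from both sides at K = (26.60, 41.30). That places the tangent points at Z = (30.30, 41.30) on SZ and E = (26.60, 45.00) on EP. Then |QZ| = |Z − Q| = 51.22.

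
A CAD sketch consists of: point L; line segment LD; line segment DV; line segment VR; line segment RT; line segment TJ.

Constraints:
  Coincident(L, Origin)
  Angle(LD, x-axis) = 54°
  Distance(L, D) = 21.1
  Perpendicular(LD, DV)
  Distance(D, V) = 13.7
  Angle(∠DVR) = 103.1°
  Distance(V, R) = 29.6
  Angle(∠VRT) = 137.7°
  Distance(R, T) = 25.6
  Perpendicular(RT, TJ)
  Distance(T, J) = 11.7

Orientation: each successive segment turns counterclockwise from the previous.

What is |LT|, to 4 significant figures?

31.10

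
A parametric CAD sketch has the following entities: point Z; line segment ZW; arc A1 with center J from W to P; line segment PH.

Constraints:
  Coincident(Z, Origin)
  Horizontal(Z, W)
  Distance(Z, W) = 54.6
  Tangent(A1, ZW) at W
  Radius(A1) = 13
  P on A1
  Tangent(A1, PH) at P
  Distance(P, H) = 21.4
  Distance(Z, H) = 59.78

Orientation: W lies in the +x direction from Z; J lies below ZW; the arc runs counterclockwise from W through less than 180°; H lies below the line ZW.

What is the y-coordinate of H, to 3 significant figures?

-36.9

Checks: Z.y = 0.00, W.y = 0.00 ✓; |JP| = 13.00 ✓; ∠(JP, PH) = 90.00° ✓; |PH| = 21.40 ✓; |ZH| = 59.78 ✓.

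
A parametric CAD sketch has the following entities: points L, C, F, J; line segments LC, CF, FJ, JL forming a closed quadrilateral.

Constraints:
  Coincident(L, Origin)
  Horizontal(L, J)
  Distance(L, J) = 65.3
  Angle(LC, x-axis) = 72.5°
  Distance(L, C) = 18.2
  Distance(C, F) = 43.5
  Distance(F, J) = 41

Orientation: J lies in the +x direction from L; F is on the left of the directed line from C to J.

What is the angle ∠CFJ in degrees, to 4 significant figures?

94.94°

Checks: |CF| = 43.50 ✓; |FJ| = 41.00 ✓.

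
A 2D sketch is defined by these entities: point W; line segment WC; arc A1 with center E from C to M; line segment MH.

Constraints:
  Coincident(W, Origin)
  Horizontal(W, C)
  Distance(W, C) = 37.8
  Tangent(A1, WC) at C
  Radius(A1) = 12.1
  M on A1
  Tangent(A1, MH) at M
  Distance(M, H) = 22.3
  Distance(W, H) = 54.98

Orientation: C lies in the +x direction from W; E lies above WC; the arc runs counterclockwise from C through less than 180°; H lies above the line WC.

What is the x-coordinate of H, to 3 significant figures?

40.4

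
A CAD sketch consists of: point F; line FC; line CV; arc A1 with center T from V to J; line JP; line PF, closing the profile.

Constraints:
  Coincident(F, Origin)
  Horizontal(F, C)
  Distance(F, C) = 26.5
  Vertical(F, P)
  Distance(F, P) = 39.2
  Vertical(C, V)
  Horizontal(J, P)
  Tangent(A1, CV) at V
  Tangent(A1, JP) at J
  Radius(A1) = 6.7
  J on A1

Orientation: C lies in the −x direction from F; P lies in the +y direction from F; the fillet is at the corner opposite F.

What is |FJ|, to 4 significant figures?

43.92

The virtual corner opposite F is at (-26.50, 39.20). Tangency of A1 to CV means the radius TV is perpendicular to CV and the tangent condition forces TJ to be normal to JP, with radius 6.7, so the center T sits 6.7 in from both sides at T = (-19.80, 32.50). That places the tangent points at V = (-26.50, 32.50) on CV and J = (-19.80, 39.20) on JP. Then |FJ| = |J − F| = 43.92.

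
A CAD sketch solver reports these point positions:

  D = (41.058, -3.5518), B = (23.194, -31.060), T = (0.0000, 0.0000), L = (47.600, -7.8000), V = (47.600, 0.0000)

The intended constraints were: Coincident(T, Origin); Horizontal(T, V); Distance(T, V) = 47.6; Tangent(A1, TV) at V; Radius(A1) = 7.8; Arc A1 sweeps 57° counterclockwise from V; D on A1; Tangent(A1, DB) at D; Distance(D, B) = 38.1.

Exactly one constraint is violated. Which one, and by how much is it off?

Distance(D, B) = 38.1 — off by 5.30.

T = (0.00, 0.00) ✓; T.y = 0.00, V.y = 0.00 ✓; |TV| = 47.60 ✓; ∠(LV, VT) = 90.00° ✓; |LV| = 7.800 ✓; bearing(L→D) − bearing(L→V) = 57.00° ✓; |LD| = 7.800 ✓; ∠(LD, DB) = 90.00° ✓; |DB| = 32.80 ✗.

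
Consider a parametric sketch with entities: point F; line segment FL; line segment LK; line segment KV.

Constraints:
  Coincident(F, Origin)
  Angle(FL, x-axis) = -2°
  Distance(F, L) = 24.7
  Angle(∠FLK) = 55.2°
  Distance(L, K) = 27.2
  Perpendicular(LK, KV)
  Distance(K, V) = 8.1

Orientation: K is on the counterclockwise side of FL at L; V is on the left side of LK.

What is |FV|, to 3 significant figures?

17.9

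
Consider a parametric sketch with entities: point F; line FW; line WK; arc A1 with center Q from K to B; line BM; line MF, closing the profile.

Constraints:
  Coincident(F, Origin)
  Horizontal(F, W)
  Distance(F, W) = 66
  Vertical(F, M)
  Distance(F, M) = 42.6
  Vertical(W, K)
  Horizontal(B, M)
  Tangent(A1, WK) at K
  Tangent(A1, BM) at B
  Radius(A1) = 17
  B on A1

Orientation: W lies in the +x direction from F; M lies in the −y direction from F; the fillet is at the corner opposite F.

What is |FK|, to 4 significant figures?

70.79

F is at the origin; F and W share the same y with |FW| = 66.0 and W on the +x side, so W = (66.00, 0.000). FM is vertical with |FM| = 42.6 and M on the −y side, so M = (0.000, -42.60). The virtual corner opposite F is at (66.00, -42.60). A1 meets WK tangentially, so QK is at right angles to WK and A1 meets BM tangentially, so QB is at right angles to BM, with radius 17.0, so the center Q sits 17.0 in from both sides at Q = (49.00, -25.60). That places the tangent points at K = (66.00, -25.60) on WK and B = (49.00, -42.60) on BM. Then |FK| = |K − F| = 70.79.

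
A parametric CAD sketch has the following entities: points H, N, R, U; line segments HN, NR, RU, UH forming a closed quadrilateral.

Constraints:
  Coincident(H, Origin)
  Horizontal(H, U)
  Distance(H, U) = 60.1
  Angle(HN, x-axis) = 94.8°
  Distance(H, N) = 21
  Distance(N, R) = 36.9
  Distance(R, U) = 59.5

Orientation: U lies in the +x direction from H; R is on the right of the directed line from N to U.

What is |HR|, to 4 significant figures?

15.93

Checks: |NR| = 36.90 ✓; |RU| = 59.50 ✓.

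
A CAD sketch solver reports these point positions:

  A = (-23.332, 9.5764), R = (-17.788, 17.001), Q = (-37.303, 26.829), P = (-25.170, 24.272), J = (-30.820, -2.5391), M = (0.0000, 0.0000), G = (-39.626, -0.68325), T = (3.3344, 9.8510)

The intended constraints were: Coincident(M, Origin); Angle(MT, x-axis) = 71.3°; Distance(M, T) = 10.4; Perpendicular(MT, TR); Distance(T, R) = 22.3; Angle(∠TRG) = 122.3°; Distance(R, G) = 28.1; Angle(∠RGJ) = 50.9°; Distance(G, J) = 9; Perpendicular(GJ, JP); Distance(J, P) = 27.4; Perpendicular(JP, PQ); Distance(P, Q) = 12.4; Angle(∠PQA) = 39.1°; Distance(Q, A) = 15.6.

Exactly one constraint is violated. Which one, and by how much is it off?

Distance(Q, A) = 15.6 — off by 6.60.

M = (0.00, 0.00) ✓; MT at 71.30° ✓; |MT| = 10.40 ✓; ∠(MT, TR) = 90.00° ✓; |TR| = 22.30 ✓; ∠TRG = 122.3° ✓; |RG| = 28.10 ✓; ∠RGJ = 50.90° ✓; |GJ| = 8.999 ✓; ∠(GJ, JP) = 90.00° ✓; |JP| = 27.40 ✓; ∠(JP, PQ) = 90.00° ✓; |PQ| = 12.40 ✓; ∠PQA = 39.10° ✓; |QA| = 22.20 ✗.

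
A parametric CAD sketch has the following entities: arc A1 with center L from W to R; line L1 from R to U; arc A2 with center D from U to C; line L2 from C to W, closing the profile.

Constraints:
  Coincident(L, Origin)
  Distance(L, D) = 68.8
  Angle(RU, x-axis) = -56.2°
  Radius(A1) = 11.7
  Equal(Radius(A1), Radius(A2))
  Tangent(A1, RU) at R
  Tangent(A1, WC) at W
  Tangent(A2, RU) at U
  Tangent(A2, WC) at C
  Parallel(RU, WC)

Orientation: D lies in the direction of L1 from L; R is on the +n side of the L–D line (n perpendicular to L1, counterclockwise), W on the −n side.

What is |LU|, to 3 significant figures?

69.8

Tangency of A1 to both parallel lines with radius 11.7 puts R and W at L ± 11.7·n: R = (9.72, 6.51), W = (-9.72, -6.51). Equal radii place U and C the same way about D: U = D + 11.7·n = (48.0, -50.7), C = D − 11.7·n = (28.6, -63.7). Then |LU| = |U − L| = 69.8.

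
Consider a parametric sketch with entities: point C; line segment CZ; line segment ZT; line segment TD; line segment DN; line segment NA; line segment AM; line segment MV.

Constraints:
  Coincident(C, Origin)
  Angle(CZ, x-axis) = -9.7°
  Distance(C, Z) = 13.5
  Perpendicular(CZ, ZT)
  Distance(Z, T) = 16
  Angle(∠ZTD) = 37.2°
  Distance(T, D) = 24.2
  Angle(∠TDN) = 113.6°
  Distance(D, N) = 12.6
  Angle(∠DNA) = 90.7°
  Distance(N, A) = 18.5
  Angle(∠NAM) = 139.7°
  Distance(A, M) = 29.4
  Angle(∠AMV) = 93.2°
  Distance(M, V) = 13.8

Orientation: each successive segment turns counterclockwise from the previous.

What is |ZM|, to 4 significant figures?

28.66

∠DNA = 90.7° gives NA at 18.80° from the x-axis; with |NA| = 18.5, A = (20.05, -8.954). ∠NAM = 139.7° gives AM at 59.10° from the x-axis; with |AM| = 29.4, M = (35.15, 16.27). Then |ZM| = |M − Z| = 28.66.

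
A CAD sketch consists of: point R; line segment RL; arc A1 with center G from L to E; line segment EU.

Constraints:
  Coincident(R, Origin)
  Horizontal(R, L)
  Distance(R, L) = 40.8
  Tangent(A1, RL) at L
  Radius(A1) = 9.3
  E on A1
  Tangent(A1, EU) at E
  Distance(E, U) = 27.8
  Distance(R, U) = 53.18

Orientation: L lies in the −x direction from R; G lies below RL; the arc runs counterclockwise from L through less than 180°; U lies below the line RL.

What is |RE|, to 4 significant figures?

50.94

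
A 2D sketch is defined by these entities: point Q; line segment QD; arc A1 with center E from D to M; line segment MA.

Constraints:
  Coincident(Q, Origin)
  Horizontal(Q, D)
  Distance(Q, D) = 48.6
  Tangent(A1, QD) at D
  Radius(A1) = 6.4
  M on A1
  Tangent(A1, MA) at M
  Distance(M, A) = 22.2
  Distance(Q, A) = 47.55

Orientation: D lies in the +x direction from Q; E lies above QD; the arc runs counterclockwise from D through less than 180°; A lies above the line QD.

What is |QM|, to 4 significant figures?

54.47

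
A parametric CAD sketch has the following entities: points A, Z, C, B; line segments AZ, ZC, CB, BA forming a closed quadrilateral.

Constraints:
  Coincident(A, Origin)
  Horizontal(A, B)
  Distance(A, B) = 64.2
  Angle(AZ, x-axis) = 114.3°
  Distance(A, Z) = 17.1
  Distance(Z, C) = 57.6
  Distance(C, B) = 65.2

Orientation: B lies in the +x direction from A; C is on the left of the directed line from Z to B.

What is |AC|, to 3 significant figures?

65.9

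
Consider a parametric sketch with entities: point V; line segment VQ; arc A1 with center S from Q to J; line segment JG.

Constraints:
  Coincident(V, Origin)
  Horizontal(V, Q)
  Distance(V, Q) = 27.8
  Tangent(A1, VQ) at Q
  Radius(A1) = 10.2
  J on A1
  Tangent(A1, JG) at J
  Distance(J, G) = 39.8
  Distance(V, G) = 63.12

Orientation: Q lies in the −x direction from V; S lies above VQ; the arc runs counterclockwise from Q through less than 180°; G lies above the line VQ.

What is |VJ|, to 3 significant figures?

24.4

Checks: |SJ| = 10.20 ✓; ∠(SJ, JG) = 90.00° ✓; |JG| = 39.80 ✓; |VG| = 63.12 ✓.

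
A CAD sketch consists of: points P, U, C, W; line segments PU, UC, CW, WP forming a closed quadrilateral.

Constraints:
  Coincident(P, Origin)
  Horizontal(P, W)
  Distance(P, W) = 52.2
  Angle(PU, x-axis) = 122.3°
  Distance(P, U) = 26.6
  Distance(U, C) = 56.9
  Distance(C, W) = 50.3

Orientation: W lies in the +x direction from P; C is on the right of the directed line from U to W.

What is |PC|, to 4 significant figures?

30.59

P is at the origin; P and W share the same y with |PW| = 52.2 and W in +x, so W = (52.2, 0). PU runs at 122.3° with |PU| = 26.6, so U = (-14.21, 22.48). C is determined by |UC| = 56.9 and |CW| = 50.3 together: it lies at the intersection of circle(U, 56.9) and circle(W, 50.3). With |UW| = 70.12, the foot of the radical line on UW is 40.10 from U and the perpendicular offset is √(56.9² − 40.10²) = 40.36. Taking the right-of-UW solution: C = (10.83, -28.61).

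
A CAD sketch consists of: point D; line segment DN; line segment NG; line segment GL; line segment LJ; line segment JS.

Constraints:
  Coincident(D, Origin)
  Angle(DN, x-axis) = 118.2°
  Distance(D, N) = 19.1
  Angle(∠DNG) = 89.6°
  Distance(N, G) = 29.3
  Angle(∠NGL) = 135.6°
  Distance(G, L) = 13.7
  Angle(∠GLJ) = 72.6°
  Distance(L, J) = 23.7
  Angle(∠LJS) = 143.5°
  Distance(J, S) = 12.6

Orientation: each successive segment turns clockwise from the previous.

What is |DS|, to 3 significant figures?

5.60

D is at the origin; DN runs at 118.2° with length 19.1, so N = (-9.03, 16.8). ∠DNG = 89.6° gives NG at 27.8° from the x-axis; with |NG| = 29.3, G = (16.9, 30.5). ∠NGL = 135.6° gives GL at -16.6° from the x-axis; with |GL| = 13.7, L = (30.0, 26.6). ∠GLJ = 72.6° gives LJ at -124° from the x-axis; with |LJ| = 23.7, J = (16.8, 6.94). ∠LJS = 143.5° gives JS at -160° from the x-axis; with |JS| = 12.6, S = (4.89, 2.73). Then |DS| = |S − D| = 5.60.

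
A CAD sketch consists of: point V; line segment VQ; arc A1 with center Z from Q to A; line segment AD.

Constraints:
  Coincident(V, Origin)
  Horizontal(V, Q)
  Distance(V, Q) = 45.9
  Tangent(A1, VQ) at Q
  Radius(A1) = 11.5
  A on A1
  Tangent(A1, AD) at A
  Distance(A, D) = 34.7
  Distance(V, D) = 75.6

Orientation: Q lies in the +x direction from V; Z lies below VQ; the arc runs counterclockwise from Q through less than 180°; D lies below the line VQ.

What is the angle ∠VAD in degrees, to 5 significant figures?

159.72°

Checks: |VQ| = 45.90 ✓; ∠(ZQ, QV) = 90.00° ✓; |ZQ| = 11.50 ✓; |ZA| = 11.50 ✓; ∠(ZA, AD) = 90.00° ✓; |AD| = 34.70 ✓; |VD| = 75.60 ✓.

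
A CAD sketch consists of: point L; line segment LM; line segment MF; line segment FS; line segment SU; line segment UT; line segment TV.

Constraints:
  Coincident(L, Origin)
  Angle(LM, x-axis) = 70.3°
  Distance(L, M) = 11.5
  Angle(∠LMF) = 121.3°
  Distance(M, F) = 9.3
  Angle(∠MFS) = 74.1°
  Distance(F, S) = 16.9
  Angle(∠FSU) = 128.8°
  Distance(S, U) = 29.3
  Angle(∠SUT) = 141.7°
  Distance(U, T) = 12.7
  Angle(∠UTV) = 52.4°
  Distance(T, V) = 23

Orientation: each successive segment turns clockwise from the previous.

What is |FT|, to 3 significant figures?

50.1

L is at the origin; LM runs at 70.3° with length 11.5, so M = (3.88, 10.8). ∠LMF = 121.3° gives MF at 11.6° from the x-axis; with |MF| = 9.3, F = (13.0, 12.7). ∠MFS = 74.1° gives FS at -94.3° from the x-axis; with |FS| = 16.9, S = (11.7, -4.16). ∠FSU = 128.8° gives SU at -146° from the x-axis; with |SU| = 29.3, U = (-12.4, -20.8). ∠SUT = 141.7° gives UT at 176° from the x-axis; with |UT| = 12.7, T = (-25.1, -19.9). Then |FT| = |T − F| = 50.1.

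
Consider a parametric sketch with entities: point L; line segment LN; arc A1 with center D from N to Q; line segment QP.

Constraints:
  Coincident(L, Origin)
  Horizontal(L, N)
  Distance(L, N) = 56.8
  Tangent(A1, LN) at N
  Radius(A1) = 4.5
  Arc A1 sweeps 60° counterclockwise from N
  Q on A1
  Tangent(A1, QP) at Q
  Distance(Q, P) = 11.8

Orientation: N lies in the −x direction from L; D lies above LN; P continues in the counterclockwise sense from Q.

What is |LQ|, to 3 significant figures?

53.0

L is at the origin; LN is horizontal with |LN| = 56.8 and N on the −x side, so N = (-56.8, 0.00). Since A1 is tangent to LN there, DN ⟂ LN, so D = N + (0, 4.5) = (-56.8, 4.50). On A1, N sits at bearing -90° from D; a 60° counterclockwise sweep puts Q at bearing -30°, so Q = D + 4.5·(cos -30°, sin -30°) = (-52.9, 2.25). Then |LQ| = |Q − L| = 53.0.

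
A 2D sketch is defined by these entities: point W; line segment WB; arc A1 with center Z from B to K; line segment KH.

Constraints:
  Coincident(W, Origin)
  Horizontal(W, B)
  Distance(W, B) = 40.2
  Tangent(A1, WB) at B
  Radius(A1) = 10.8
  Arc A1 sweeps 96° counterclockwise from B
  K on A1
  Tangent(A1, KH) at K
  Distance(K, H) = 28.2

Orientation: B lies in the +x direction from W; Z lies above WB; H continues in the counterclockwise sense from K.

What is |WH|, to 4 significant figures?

62.46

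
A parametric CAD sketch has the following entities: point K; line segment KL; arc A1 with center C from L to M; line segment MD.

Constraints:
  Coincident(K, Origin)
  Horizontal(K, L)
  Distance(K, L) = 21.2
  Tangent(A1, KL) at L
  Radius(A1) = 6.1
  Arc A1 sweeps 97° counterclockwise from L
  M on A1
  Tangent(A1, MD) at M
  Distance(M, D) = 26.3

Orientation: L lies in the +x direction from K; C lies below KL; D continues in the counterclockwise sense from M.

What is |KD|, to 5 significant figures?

37.713

On A1, L sits at bearing 90° from C; a 97° counterclockwise sweep puts M at bearing 187°, so M = C + 6.1·(cos 187°, sin 187°) = (15.145, -6.8434). Tangency of A1 to MD means the radius CM is perpendicular to MD, so MD runs along (−sin 187°, cos 187°); with |MD| = 26.3, D = (18.351, -32.947). Then |KD| = |D − K| = 37.713.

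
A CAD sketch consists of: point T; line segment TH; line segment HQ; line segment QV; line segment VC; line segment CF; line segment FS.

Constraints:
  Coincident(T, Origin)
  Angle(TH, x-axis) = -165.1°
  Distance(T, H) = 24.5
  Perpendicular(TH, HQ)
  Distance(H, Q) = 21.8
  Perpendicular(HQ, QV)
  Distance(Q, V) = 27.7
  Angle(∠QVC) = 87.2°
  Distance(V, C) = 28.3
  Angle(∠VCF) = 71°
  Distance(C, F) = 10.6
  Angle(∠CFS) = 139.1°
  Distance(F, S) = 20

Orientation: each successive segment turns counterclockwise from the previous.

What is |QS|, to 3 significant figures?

9.81

T is at the origin; TH runs at -165.1° with length 24.5, so H = (-23.7, -6.30). The perpendicularity gives HQ at right angles to TH, so HQ runs at -75.1°; with |HQ| = 21.8, Q = (-18.1, -27.4). HQ is perpendicular to QV, so QV runs at 14.9°; with |QV| = 27.7, V = (8.70, -20.2). ∠QVC = 87.2° gives VC at 108° from the x-axis; with |VC| = 28.3, C = (0.0938, 6.72). ∠VCF = 71.0° gives CF at -143° from the x-axis; with |CF| = 10.6, F = (-8.41, 0.381). ∠CFS = 139.1° gives FS at -102° from the x-axis; with |FS| = 20.0, S = (-12.7, -19.2). Then |QS| = |S − Q| = 9.81.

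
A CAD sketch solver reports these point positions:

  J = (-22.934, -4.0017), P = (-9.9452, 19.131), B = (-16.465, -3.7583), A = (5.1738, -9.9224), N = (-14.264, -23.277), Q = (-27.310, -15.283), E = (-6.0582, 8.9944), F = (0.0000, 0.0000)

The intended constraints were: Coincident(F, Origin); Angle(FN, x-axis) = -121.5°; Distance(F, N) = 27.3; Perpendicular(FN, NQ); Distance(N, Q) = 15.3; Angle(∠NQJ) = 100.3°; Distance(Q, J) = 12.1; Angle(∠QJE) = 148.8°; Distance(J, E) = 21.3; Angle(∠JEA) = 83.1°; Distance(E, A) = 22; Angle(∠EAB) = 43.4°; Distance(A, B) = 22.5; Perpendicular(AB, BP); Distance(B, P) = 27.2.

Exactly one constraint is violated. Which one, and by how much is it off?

Distance(B, P) = 27.2 — off by 3.40.

F = (0.00, 0.00) ✓; FN at -121.5° ✓; |FN| = 27.30 ✓; ∠(FN, NQ) = 90.00° ✓; |NQ| = 15.30 ✓; ∠NQJ = 100.3° ✓; |QJ| = 12.10 ✓; ∠QJE = 148.8° ✓; |JE| = 21.30 ✓; ∠JEA = 83.10° ✓; |EA| = 22.00 ✓; ∠EAB = 43.40° ✓; |AB| = 22.50 ✓; ∠(AB, BP) = 90.00° ✓; |BP| = 23.80 ✗.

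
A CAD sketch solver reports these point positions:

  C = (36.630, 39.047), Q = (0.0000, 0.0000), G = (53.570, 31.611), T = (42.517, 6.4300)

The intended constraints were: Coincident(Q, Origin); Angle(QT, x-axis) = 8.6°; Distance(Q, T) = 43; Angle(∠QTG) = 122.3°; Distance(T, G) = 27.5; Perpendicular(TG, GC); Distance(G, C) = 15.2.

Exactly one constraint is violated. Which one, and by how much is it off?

Distance(G, C) = 15.2 — off by 3.30.

Q = (0.00, 0.00) ✓; QT at 8.600° ✓; |QT| = 43.00 ✓; ∠QTG = 122.3° ✓; |TG| = 27.50 ✓; ∠(TG, GC) = 90.00° ✓; |GC| = 18.50 ✗.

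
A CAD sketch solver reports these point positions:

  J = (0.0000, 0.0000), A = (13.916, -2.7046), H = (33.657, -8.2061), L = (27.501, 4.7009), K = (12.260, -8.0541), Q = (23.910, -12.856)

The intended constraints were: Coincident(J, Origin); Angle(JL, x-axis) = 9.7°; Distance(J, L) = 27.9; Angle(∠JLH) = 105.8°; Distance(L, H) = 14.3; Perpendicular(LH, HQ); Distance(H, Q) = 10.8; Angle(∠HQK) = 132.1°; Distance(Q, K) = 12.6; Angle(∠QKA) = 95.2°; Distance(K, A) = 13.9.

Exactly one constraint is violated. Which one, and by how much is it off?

Distance(K, A) = 13.9 — off by 8.30.

J = (0.00, 0.00) ✓; JL at 9.700° ✓; |JL| = 27.90 ✓; ∠JLH = 105.8° ✓; |LH| = 14.30 ✓; ∠(LH, HQ) = 89.99° ✓; |HQ| = 10.80 ✓; ∠HQK = 132.1° ✓; |QK| = 12.60 ✓; ∠QKA = 95.20° ✓; |KA| = 5.600 ✗.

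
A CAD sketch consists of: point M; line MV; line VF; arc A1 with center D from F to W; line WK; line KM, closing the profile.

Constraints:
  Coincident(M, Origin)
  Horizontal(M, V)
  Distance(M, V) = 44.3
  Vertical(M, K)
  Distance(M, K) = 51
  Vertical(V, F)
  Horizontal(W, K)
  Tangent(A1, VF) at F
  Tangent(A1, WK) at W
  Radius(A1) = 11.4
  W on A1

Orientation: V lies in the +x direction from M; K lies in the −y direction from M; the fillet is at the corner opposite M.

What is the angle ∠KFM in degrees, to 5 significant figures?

56.225°

The virtual corner opposite M is at (44.300, -51.000). Since A1 is tangent to VF there, DF ⟂ VF and since A1 is tangent to WK there, DW ⟂ WK, with radius 11.4, so the center D sits 11.4 in from both sides at D = (32.900, -39.600). That places the tangent points at F = (44.300, -39.600) on VF and W = (32.900, -51.000) on WK. Then cos ∠KFM = FK·FM / (|FK||FM|), giving 56.225°.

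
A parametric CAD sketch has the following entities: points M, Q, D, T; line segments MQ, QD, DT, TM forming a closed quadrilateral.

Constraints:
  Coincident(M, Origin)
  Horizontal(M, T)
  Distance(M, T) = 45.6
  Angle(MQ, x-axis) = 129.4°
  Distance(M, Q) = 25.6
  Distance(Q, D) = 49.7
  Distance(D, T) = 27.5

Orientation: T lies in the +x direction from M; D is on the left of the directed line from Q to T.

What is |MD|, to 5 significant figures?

41.312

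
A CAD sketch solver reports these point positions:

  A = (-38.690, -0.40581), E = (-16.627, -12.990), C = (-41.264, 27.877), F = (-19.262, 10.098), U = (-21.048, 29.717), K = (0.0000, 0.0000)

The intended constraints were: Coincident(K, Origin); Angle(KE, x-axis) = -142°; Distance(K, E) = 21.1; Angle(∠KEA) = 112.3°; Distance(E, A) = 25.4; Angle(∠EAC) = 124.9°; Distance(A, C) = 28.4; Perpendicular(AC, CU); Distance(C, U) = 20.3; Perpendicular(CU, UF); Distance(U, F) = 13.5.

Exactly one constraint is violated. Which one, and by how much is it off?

Distance(U, F) = 13.5 — off by 6.20.

K = (0.00, 0.00) ✓; KE at -142.0° ✓; |KE| = 21.10 ✓; ∠KEA = 112.3° ✓; |EA| = 25.40 ✓; ∠EAC = 124.9° ✓; |AC| = 28.40 ✓; ∠(AC, CU) = 90.00° ✓; |CU| = 20.30 ✓; ∠(CU, UF) = 90.00° ✓; |UF| = 19.70 ✗.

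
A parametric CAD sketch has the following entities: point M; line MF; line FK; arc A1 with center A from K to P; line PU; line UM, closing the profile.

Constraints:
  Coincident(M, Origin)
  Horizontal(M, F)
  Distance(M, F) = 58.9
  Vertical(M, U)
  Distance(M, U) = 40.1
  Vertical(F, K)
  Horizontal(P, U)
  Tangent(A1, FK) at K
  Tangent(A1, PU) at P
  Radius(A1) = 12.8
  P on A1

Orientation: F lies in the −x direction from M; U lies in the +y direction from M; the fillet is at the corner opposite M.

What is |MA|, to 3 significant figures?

53.6

M is at the origin; MF is horizontal with |MF| = 58.9 and F on the −x side, so F = (-58.9, 0.00). MU is vertical with |MU| = 40.1 and U on the +y side, so U = (0.00, 40.1). The virtual corner opposite M is at (-58.9, 40.1). The tangent condition forces AK to be normal to FK and since A1 is tangent to PU there, AP ⟂ PU, with radius 12.8, so the center A sits 12.8 in from both sides at A = (-46.1, 27.3). Then |MA| = |A − M| = 53.6.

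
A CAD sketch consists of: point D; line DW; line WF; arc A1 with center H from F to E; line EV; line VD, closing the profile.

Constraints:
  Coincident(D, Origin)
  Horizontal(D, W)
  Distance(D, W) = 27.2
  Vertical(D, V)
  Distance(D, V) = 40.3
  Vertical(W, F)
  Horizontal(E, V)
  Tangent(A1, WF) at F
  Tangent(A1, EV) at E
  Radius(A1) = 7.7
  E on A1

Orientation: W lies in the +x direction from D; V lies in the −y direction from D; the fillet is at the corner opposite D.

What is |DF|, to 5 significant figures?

42.457

D is at the origin; DW is horizontal with |DW| = 27.2 and W on the +x side, so W = (27.200, 0.0000). D and V share the same x with |DV| = 40.3 and V on the −y side, so V = (0.0000, -40.300). The virtual corner opposite D is at (27.200, -40.300). Tangency of A1 to WF means the radius HF is perpendicular to WF and tangency of A1 to EV means the radius HE is perpendicular to EV, with radius 7.7, so the center H sits 7.7 in from both sides at H = (19.500, -32.600). That places the tangent points at F = (27.200, -32.600) on WF and E = (19.500, -40.300) on EV. Then |DF| = |F − D| = 42.457.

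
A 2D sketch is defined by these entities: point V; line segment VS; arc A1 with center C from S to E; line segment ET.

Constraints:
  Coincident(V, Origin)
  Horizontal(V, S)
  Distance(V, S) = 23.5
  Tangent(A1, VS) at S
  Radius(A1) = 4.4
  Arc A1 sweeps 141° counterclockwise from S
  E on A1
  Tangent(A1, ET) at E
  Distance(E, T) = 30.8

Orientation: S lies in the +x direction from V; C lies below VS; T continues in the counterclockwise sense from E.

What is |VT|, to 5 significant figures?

52.298

On A1, S sits at bearing 90° from C; a 141° counterclockwise sweep puts E at bearing 231°, so E = C + 4.4·(cos 231°, sin 231°) = (20.731, -7.8194). The tangent condition forces CE to be normal to ET, so ET runs along (−sin 231°, cos 231°); with |ET| = 30.8, T = (44.667, -27.203). Then |VT| = |T − V| = 52.298.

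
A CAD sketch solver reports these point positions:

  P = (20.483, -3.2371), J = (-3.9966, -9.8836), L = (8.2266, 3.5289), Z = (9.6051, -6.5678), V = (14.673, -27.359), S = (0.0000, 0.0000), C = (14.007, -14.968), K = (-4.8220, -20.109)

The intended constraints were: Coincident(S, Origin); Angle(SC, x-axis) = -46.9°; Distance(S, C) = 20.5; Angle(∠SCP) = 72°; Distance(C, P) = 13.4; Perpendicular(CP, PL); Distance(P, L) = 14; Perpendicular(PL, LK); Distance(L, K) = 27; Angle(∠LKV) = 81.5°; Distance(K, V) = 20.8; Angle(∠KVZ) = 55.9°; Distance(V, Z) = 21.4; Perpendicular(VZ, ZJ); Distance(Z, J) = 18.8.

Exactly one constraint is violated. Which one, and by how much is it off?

Distance(Z, J) = 18.8 — off by 4.80.

S = (0.00, 0.00) ✓; SC at -46.90° ✓; |SC| = 20.50 ✓; ∠SCP = 72.00° ✓; |CP| = 13.40 ✓; ∠(CP, PL) = 90.00° ✓; |PL| = 14.00 ✓; ∠(PL, LK) = 90.00° ✓; |LK| = 27.00 ✓; ∠LKV = 81.50° ✓; |KV| = 20.80 ✓; ∠KVZ = 55.90° ✓; |VZ| = 21.40 ✓; ∠(VZ, ZJ) = 90.00° ✓; |ZJ| = 14.00 ✗.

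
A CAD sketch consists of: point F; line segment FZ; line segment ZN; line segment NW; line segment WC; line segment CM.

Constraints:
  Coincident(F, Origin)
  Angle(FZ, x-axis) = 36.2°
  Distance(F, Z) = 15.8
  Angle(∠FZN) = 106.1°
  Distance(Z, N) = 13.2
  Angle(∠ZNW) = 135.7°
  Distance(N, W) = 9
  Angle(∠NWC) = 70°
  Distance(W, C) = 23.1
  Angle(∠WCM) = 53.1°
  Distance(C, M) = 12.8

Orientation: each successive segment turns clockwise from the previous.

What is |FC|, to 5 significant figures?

3.3988

F is at the origin; FZ runs at 36.2° with length 15.8, so Z = (12.750, 9.3316). ∠FZN = 106.1° gives ZN at -37.700° from the x-axis; with |ZN| = 13.2, N = (23.194, 1.2594). ∠ZNW = 135.7° gives NW at -82.000° from the x-axis; with |NW| = 9.0, W = (24.447, -7.6530). ∠NWC = 70.0° gives WC at 168.00° from the x-axis; with |WC| = 23.1, C = (1.8515, -2.8502). Then |FC| = |C − F| = 3.3988.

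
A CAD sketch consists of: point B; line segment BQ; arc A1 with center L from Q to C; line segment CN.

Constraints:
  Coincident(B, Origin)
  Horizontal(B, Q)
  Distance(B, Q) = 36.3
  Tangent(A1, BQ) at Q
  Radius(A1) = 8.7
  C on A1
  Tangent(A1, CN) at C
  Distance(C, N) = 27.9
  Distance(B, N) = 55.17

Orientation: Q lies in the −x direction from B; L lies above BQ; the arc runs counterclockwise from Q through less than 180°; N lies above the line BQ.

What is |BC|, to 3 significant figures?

31.0

Checks: B = (0.00, 0.00) ✓; |LC| = 8.700 ✓; ∠(LC, CN) = 90.00° ✓; |CN| = 27.90 ✓; |BN| = 55.17 ✓.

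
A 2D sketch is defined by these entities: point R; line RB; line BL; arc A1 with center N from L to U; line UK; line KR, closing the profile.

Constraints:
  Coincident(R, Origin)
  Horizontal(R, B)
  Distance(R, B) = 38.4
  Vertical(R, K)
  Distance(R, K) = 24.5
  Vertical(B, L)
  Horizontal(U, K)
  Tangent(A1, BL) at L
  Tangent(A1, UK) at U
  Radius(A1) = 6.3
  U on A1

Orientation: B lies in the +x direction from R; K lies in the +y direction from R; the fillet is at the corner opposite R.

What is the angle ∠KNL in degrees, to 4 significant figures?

168.9°

R is at the origin; RB is horizontal with |RB| = 38.4 and B on the +x side, so B = (38.40, 0.000). R and K share the same x with |RK| = 24.5 and K on the +y side, so K = (0.000, 24.50). The virtual corner opposite R is at (38.40, 24.50). Since A1 is tangent to BL there, NL ⟂ BL and A1 meets UK tangentially, so NU is at right angles to UK, with radius 6.3, so the center N sits 6.3 in from both sides at N = (32.10, 18.20). That places the tangent points at L = (38.40, 18.20) on BL and U = (32.10, 24.50) on UK. Then cos ∠KNL = NK·NL / (|NK||NL|), giving 168.9°.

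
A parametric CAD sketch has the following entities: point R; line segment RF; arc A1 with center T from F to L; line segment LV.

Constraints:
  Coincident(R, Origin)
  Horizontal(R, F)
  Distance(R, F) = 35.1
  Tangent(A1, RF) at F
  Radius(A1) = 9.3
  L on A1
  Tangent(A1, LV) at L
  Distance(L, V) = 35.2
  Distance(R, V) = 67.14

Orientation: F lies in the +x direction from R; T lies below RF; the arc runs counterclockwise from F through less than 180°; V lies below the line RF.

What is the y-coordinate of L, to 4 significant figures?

-15.85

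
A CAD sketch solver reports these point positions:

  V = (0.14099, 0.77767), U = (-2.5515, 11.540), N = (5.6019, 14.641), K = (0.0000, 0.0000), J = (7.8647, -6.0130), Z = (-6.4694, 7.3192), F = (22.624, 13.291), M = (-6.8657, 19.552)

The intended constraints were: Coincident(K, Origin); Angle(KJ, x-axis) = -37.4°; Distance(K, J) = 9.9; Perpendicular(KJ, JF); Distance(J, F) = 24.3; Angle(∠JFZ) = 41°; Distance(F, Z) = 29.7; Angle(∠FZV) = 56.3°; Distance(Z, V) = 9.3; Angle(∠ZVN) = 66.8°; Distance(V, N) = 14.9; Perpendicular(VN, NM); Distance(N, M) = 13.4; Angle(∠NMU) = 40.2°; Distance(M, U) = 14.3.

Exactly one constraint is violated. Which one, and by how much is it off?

Distance(M, U) = 14.3 — off by 5.20.

K = (0.00, 0.00) ✓; KJ at -37.40° ✓; |KJ| = 9.900 ✓; ∠(KJ, JF) = 90.00° ✓; |JF| = 24.30 ✓; ∠JFZ = 41.00° ✓; |FZ| = 29.70 ✓; ∠FZV = 56.30° ✓; |ZV| = 9.300 ✓; ∠ZVN = 66.80° ✓; |VN| = 14.90 ✓; ∠(VN, NM) = 90.00° ✓; |NM| = 13.40 ✓; ∠NMU = 40.20° ✓; |MU| = 9.100 ✗.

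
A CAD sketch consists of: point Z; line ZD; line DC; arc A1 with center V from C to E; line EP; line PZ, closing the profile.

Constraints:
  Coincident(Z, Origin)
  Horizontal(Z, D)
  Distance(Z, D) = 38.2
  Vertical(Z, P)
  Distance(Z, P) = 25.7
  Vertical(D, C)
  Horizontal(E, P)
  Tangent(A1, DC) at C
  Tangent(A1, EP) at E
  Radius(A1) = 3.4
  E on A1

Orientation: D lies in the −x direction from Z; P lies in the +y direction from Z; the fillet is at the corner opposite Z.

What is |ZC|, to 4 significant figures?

44.23

Z is at the origin; ZD is horizontal with |ZD| = 38.2 and D on the −x side, so D = (-38.20, 0.000). Z and P share the same x with |ZP| = 25.7 and P on the +y side, so P = (0.000, 25.70). The virtual corner opposite Z is at (-38.20, 25.70). A1 meets DC tangentially, so VC is at right angles to DC and A1 meets EP tangentially, so VE is at right angles to EP, with radius 3.4, so the center V sits 3.4 in from both sides at V = (-34.80, 22.30). That places the tangent points at C = (-38.20, 22.30) on DC and E = (-34.80, 25.70) on EP. Then |ZC| = |C − Z| = 44.23.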